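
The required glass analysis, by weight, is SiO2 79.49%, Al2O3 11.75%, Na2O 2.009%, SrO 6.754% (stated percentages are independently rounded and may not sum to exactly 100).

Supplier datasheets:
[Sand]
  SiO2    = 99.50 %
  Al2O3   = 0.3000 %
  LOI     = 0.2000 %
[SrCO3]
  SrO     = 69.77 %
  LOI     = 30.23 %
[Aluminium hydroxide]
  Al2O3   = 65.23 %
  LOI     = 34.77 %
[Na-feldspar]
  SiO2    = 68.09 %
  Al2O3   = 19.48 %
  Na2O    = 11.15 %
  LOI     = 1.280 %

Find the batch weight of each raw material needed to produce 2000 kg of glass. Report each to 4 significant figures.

Batch per 2000 kg glass:
  Sand: 1351 kg
  SrCO3: 193.6 kg
  Aluminium hydroxide: 246.4 kg
  Na-feldspar: 360.4 kg
Total batch = 2151 kg; LOI loss = 151.5 kg; yield = 92.96%

The intermediate values are shown, rounded to 4 significant digits, in the working; full precision is maintained in every operation. Each reported result carries a single rounding; derived quantities, which include glass mass, yield, totals, ignition loss, four oxide percentages, are computed at full precision, as quoted within either problem or answer, from the batch weights for 2000 kg of glass.
Target oxide masses per 2000 kg glass:
  SiO2: 79.49% × 2000 = 1590 kg
  Al2O3: 11.75% × 2000 = 235.0 kg
  Na2O: 2.009% × 2000 = 40.18 kg
  SrO: 6.754% × 2000 = 135.1 kg
Sums-versus-targets review working from each reported weight, per the basis as stated (target by target, the sums agree exact up to rounding of places):
  SiO2: 1351·0.9950 + 360.4·0.6809 = 1590 kg (target 1590 kg)
  Al2O3: 1351·0.003000 + 246.4·0.6523 + 360.4·0.1948 = 235.0 kg (target 235.0 kg)
  Na2O: 360.4·0.1115 = 40.18 kg (target 40.18 kg)
  SrO: 193.6·0.6977 = 135.1 kg (target 135.1 kg)
Glass mass check: whole batch net of LOI = 2000 kg (the Σ of target masses is 2000 kg; against the stated basis, 2000 kg — deltas are rounding alone).
Total batch = Σ batch = 2151 kg; LOI loss = Σ batch·LOI = 151.5 kg; glass ÷ batch gives a yield of 92.96%.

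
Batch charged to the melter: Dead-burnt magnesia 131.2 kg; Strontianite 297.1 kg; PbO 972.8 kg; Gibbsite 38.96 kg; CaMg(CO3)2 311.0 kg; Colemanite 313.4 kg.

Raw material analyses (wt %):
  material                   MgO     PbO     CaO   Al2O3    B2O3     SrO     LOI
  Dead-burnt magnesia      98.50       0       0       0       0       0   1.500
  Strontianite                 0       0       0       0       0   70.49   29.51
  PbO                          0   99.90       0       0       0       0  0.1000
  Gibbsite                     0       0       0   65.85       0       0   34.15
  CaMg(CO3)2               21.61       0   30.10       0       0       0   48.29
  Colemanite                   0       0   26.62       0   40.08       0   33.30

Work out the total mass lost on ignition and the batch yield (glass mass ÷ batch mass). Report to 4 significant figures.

The working math keeps full precision all the way through; in-progress results are displayed, with 4-significant-figure rounding, when written out. A single rounding yields every reported value; the derived quantities are carried starting from the weights on 1706 kg of glass in exact precision (totals, ignition loss, net glass mass, the six compositions, yield) as quoted within problem or answer.
Per-material ignition loss:
  Dead-burnt magnesia: 131.2 × 0.01500 = 1.968 kg
  Strontianite: 297.1 × 0.2951 = 87.67 kg
  PbO: 972.8 × 0.001000 = 0.9728 kg
  Gibbsite: 38.96 × 0.3415 = 13.30 kg
  CaMg(CO3)2: 311.0 × 0.4829 = 150.2 kg
  Colemanite: 313.4 × 0.3330 = 104.4 kg
Total LOI = 358.5 kg
Glass = batch − LOI = 2064 − 358.5 = 1706 kg

LOI loss = 358.5 kg; glass = 1706 kg; yield = 82.64%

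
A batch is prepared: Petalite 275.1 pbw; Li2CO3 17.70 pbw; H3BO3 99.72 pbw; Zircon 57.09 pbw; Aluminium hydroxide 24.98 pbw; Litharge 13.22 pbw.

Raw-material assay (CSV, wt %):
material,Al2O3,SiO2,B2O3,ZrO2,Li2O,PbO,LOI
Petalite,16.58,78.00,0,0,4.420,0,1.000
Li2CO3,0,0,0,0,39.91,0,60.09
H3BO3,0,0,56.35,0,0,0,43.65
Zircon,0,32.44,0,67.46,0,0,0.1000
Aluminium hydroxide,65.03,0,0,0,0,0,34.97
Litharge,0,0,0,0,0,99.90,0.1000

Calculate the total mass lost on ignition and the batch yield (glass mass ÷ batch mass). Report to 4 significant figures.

LOI loss = 65.72 pbw; glass = 422.1 pbw; yield = 86.53%

All internal work keeps full precision from start to finish — in-progress results are displayed with 4-significant-figure rounding across the worked steps. Every reported figure takes exactly one rounding — derived quantities are computed at full float precision (the yield, net glass mass, the six compositions, the totals, LOI) starting from the weights on 422.1 pbw of glass exactly as printed in the question or the answer.
Material-by-material LOI:
  Petalite: 275.1 × 0.01000 = 2.751 pbw
  Li2CO3: 17.70 × 0.6009 = 10.64 pbw
  H3BO3: 99.72 × 0.4365 = 43.53 pbw
  Zircon: 57.09 × 0.001000 = 0.05709 pbw
  Aluminium hydroxide: 24.98 × 0.3497 = 8.736 pbw
  Litharge: 13.22 × 0.001000 = 0.01322 pbw
Total LOI = 65.72 pbw
Glass = batch − LOI = 487.8 − 65.72 = 422.1 pbw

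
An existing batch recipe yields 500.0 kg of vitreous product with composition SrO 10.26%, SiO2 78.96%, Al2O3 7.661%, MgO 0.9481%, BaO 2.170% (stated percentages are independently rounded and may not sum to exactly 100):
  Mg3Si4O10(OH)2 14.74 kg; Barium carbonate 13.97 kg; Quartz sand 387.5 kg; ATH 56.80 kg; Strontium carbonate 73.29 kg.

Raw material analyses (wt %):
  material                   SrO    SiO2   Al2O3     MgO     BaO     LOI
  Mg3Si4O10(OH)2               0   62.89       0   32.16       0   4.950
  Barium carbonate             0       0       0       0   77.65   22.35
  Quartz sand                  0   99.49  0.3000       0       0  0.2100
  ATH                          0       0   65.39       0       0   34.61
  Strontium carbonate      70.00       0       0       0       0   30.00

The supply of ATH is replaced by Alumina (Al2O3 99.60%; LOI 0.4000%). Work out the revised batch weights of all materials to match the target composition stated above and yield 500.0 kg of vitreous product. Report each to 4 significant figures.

Revised batch per 500.0 kg vitreous product:
  Mg3Si4O10(OH)2: 14.74 kg
  Barium carbonate: 13.97 kg
  Quartz sand: 387.5 kg
  Alumina: 37.29 kg
  Strontium carbonate: 73.29 kg
Total batch = 526.8 kg; LOI loss = 26.80 kg

The whole derivation holds exact precision in all steps. Working values are shown rounded off to 4 significant figures at each printed step. Every reported value is rounded a single time; derived quantities, including net glass mass, ignition loss, totals, the yield, the five compositions, are carried from the batch weights at 500.0 kg of glass in full precision, as they appear in the problem or the answer.
Oxide mass targets, per 500.0 kg vitreous product:
  SrO: 10.26% × 500.0 = 51.30 kg
  SiO2: 78.96% × 500.0 = 394.8 kg
  Al2O3: 7.661% × 500.0 = 38.30 kg
  MgO: 0.9481% × 500.0 = 4.740 kg
  BaO: 2.170% × 500.0 = 10.85 kg
Sums-versus-targets review per the reported batch figures, under the basis named above (target by target, the sums agree once rounding is allowed for):
  SrO: 73.29·0.7000 = 51.30 kg (target 51.30 kg)
  SiO2: 14.74·0.6289 + 387.5·0.9949 = 394.8 kg (target 394.8 kg)
  Al2O3: 387.5·0.003000 + 37.29·0.9960 = 38.30 kg (target 38.30 kg)
  MgO: 14.74·0.3216 = 4.740 kg (target 4.740 kg)
  BaO: 13.97·0.7765 = 10.85 kg (target 10.85 kg)
Auditing the glass mass value: batch total minus LOI = 500.0 kg (oxide target masses add up to 500.0 kg; with the basis standing at 500.0 kg — deltas are rounding alone).
Total batch = Σ batch = 526.8 kg; Σ batch·LOI gives LOI loss = 26.80 kg; yield, glass over the total, = 94.91%.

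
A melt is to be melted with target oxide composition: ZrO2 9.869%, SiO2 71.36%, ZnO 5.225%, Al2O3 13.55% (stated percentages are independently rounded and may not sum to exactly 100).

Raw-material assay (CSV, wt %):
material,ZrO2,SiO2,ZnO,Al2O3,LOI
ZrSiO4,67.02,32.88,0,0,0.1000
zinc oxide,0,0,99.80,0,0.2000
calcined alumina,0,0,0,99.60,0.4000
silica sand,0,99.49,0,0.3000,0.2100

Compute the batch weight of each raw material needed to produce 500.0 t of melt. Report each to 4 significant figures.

In-progress results are printed rounded to 4 significant digits between the steps. All internal work holds exact precision through the solve. Every reported figure is rounded once only; derived quantities, including ignition loss, net glass mass, the four compositions, yield, the totals, are re-derived from the weighed amounts at 500.0 t of glass in full precision, as quoted within the question or the answer.
The oxide mass targets at 500.0 t melt:
  ZrO2: 9.869% × 500.0 = 49.34 t
  SiO2: 71.36% × 500.0 = 356.8 t
  ZnO: 5.225% × 500.0 = 26.12 t
  Al2O3: 13.55% × 500.0 = 67.75 t
Per-oxide balance check with the batch weights as given, for the quoted basis mass (target by target, the sums agree net of answer rounding effects):
  ZrO2: 73.63·0.6702 = 49.35 t (target 49.34 t)
  SiO2: 73.63·0.3288 + 334.3·0.9949 = 356.8 t (target 356.8 t)
  ZnO: 26.18·0.9980 = 26.13 t (target 26.12 t)
  Al2O3: 67.02·0.9960 + 334.3·0.003000 = 67.75 t (target 67.75 t)
Glass-mass bookkeeping: batch Σ − ignition loss = 500.0 t (oxide target masses add up to 500.0 t; against the stated basis, 500.0 t — a pure rounding effect).
Summing the batch: Σ batch = 501.1 t; ignition loss, Σ(batch × LOI) = 1.096 t; yield: glass divided by total = 99.78%.

Batch per 500.0 t melt:
  ZrSiO4: 73.63 t
  zinc oxide: 26.18 t
  calcined alumina: 67.02 t
  silica sand: 334.3 t
Total batch = 501.1 t; LOI loss = 1.096 t; yield = 99.78%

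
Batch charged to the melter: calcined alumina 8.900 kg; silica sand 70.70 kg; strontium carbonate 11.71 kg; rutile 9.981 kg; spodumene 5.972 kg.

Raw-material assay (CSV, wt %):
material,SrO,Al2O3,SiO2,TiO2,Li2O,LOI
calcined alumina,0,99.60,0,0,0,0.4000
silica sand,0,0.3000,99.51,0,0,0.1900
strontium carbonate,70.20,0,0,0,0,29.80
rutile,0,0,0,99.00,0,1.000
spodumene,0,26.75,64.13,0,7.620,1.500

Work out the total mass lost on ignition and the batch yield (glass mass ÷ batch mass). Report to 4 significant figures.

All arithmetic keeps full float precision through every step. Intermediates are displayed (rounded to 4 significant figures) on the page; every reported number takes exactly one rounding; the derived quantities (five oxide percentages, totals, LOI, the yield, glass mass) are computed at exact precision from the batch weights at 103.4 kg of glass, as given in question or answer.
Loss on ignition, line by line:
  calcined alumina: 8.900 × 0.004000 = 0.03560 kg
  silica sand: 70.70 × 0.001900 = 0.1343 kg
  strontium carbonate: 11.71 × 0.2980 = 3.490 kg
  rutile: 9.981 × 0.01000 = 0.09981 kg
  spodumene: 5.972 × 0.01500 = 0.08958 kg
Total LOI = 3.849 kg
Glass = batch − LOI = 107.3 − 3.849 = 103.4 kg

LOI loss = 3.849 kg; glass = 103.4 kg; yield = 96.41%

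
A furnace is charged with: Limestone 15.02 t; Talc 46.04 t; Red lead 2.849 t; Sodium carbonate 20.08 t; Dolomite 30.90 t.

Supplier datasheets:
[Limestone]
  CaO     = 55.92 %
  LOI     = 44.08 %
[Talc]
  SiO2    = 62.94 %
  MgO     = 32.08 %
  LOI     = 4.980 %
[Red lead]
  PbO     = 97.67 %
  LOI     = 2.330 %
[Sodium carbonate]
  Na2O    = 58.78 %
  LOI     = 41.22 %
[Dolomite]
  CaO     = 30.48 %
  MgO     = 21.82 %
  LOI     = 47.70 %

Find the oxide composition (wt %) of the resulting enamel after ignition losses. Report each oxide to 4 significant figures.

Values along the way are displayed rounded off to 4 significant figures in the printout — exact precision is maintained at all times; a single rounding finalizes each reported value; derived quantities (the totals, the yield, five oxide percentages, net glass mass, ignition loss) are recomputed in exact precision from the weighed amounts for 82.89 t of glass as set out in question or answer.
Oxide-by-oxide delivered mass:
  Na2O: 20.08·0.5878 = 11.80 t
  PbO: 2.849·0.9767 = 2.783 t
  SiO2: 46.04·0.6294 = 28.98 t
  CaO: 15.02·0.5592 + 30.90·0.3048 = 17.82 t
  MgO: 46.04·0.3208 + 30.90·0.2182 = 21.51 t
LOI: 15.02·0.4408 + 46.04·0.04980 + 2.849·0.02330 + 20.08·0.4122 + 30.90·0.4770 = 32.00 t
Glass = total batch minus LOI = 114.9 − 32.00 = 82.89 t (= Σ oxide masses)
percent share: oxide ÷ glass, ×100

Glass mass = 82.89 t (batch 114.9 − LOI 32.00).
Composition: Na2O 14.24%, PbO 3.357%, SiO2 34.96%, CaO 21.49%, MgO 25.95%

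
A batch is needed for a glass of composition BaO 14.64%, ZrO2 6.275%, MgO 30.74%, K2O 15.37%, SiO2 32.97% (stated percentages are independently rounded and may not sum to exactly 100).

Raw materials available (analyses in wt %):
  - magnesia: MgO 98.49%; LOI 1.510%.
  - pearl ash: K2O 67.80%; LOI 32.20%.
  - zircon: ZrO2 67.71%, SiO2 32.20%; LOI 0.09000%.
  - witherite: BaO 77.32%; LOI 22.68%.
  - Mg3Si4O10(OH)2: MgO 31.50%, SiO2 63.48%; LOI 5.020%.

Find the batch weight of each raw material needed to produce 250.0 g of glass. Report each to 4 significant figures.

All arithmetic maintains full precision in all steps; in-progress results appear with 4-significant-digit rounding in the printout. Each reported value is rounded once only; all derived quantities (LOI, the totals, the five compositions, yield, glass mass) are re-derived at full precision from the batch weights for 250.0 g of glass, precisely as stated by problem or answer.
Target masses of each oxide per 250.0 g glass:
  BaO: 14.64% × 250.0 = 36.60 g
  ZrO2: 6.275% × 250.0 = 15.69 g
  MgO: 30.74% × 250.0 = 76.85 g
  K2O: 15.37% × 250.0 = 38.42 g
  SiO2: 32.97% × 250.0 = 82.42 g
Sums-versus-targets review per the reported batch figures, versus the basis set out (summed amounts equal target values inside rounding margins):
  BaO: 47.34·0.7732 = 36.60 g (target 36.60 g)
  ZrO2: 23.17·0.6771 = 15.69 g (target 15.69 g)
  MgO: 40.26·0.9849 + 118.1·0.3150 = 76.85 g (target 76.85 g)
  K2O: 56.67·0.6780 = 38.42 g (target 38.42 g)
  SiO2: 23.17·0.3220 + 118.1·0.6348 = 82.43 g (target 82.42 g)
Auditing the glass mass value: Σ batch − LOI loss = 250.0 g (the Σ of target masses is 250.0 g; against the stated basis, 250.0 g — differing by rounding only).
Batch total: Σ batch = 285.5 g; loss to ignition Σ batch·LOI = 35.54 g; yield, glass over the total, = 87.55%.

Batch per 250.0 g glass:
  magnesia: 40.26 g
  pearl ash: 56.67 g
  zircon: 23.17 g
  witherite: 47.34 g
  Mg3Si4O10(OH)2: 118.1 g
Total batch = 285.5 g; LOI loss = 35.54 g; yield = 87.55%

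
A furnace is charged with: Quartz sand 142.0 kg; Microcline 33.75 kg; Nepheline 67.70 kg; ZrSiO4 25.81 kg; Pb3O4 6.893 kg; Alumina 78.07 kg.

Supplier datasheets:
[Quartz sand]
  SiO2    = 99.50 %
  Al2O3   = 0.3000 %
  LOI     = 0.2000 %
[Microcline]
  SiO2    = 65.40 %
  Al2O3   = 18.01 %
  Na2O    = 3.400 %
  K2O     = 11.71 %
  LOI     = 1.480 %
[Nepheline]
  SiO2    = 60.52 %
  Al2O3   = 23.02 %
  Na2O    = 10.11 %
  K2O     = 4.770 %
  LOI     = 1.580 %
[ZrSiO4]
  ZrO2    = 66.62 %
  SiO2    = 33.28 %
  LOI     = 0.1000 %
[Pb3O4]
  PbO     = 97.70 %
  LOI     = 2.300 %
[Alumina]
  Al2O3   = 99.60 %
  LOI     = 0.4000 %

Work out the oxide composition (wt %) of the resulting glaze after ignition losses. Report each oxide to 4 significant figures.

Glass mass = 351.9 kg (batch 354.2 − LOI 2.350).
Composition: ZrO2 4.887%, SiO2 60.51%, PbO 1.914%, Al2O3 28.38%, Na2O 2.271%, K2O 2.041%

Mid-chain values are printed rounded off to 4 significant figures alongside each step. Each numeric step carries exact precision end to end — each reported number is rounded only once — the derived quantities, including the six compositions, net glass mass, the yield, totals, LOI, are rebuilt using the weight values on 351.9 kg of glass at exact precision, as written in question or answer.
Delivered oxide masses:
  ZrO2: 25.81·0.6662 = 17.19 kg
  SiO2: 142.0·0.9950 + 33.75·0.6540 + 67.70·0.6052 + 25.81·0.3328 = 212.9 kg
  PbO: 6.893·0.9770 = 6.734 kg
  Al2O3: 142.0·0.003000 + 33.75·0.1801 + 67.70·0.2302 + 78.07·0.9960 = 99.85 kg
  Na2O: 33.75·0.03400 + 67.70·0.1011 = 7.992 kg
  K2O: 33.75·0.1171 + 67.70·0.04770 = 7.181 kg
LOI: 142.0·0.002000 + 33.75·0.01480 + 67.70·0.01580 + 25.81·0.001000 + 6.893·0.02300 + 78.07·0.004000 = 2.350 kg
Net of LOI, the glass mass = 354.2 − 2.350 = 351.9 kg (the oxide masses sum to this)
each oxide over glass, ×100, is wt %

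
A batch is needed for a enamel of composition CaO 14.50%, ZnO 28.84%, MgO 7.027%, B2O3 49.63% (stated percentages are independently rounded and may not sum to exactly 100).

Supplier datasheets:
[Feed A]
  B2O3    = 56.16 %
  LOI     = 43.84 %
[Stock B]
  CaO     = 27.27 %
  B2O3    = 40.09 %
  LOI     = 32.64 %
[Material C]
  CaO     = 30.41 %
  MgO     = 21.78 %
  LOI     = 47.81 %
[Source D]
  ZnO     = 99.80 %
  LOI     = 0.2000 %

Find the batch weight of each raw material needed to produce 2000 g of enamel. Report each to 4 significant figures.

Each numeric step carries full float precision throughout — values along the way are displayed, rounded to four significant figures, alongside each step; each reported figure is rounded just once; all derived quantities, which include net glass mass, the four compositions, the yield, the totals, ignition loss, are re-derived in exact precision, exactly as shown in problem or answer, using the weight values at 2000 g of glass.
Oxide mass targets, per 2000 g enamel:
  CaO: 14.50% × 2000 = 290.0 g
  ZnO: 28.84% × 2000 = 576.8 g
  MgO: 7.027% × 2000 = 140.5 g
  B2O3: 49.63% × 2000 = 992.6 g
Verifying the oxide balance working from each reported weight, against the basis in use (target by target, the sums agree once rounding is allowed for):
  CaO: 343.9·0.2727 + 645.3·0.3041 = 290.0 g (target 290.0 g)
  ZnO: 578.0·0.9980 = 576.8 g (target 576.8 g)
  MgO: 645.3·0.2178 = 140.5 g (target 140.5 g)
  B2O3: 1522·0.5616 + 343.9·0.4009 = 992.6 g (target 992.6 g)
Glass-mass bookkeeping: net batch after ignition = 2000 g (the Σ of target masses is 2000 g; with the basis standing at 2000 g — any gap is answer rounding).
Batch total: Σ batch = 3089 g; Σ batch·LOI gives LOI loss = 1089 g; yield = glass ÷ total batch = 64.74%.

Batch per 2000 g enamel:
  Feed A: 1522 g
  Stock B: 343.9 g
  Material C: 645.3 g
  Source D: 578.0 g
Total batch = 3089 g; LOI loss = 1089 g; yield = 64.74%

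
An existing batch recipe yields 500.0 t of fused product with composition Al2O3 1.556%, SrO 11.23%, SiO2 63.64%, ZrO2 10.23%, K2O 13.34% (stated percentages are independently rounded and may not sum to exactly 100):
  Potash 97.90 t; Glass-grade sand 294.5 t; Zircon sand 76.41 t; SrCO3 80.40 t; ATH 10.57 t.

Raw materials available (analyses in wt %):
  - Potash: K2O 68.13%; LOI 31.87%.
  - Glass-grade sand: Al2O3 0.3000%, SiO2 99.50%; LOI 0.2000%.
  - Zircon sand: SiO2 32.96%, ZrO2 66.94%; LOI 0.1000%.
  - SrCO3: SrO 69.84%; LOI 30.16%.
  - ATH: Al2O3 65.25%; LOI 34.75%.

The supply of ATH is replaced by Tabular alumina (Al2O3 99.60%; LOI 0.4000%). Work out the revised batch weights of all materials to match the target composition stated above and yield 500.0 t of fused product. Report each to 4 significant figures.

Rounding to four significant digits extends to each mid-chain value as displayed — full precision is held through the solve — a single rounding completes every reported number — the derived quantities are rebuilt starting from the weights on 500.0 t of glass in exact precision (five oxide percentages, the yield, net glass mass, ignition loss, the totals) precisely as stated by the problem or the answer.
Oxide mass targets, per 500.0 t fused product:
  Al2O3: 1.556% × 500.0 = 7.780 t
  SrO: 11.23% × 500.0 = 56.15 t
  SiO2: 63.64% × 500.0 = 318.2 t
  ZrO2: 10.23% × 500.0 = 51.15 t
  K2O: 13.34% × 500.0 = 66.70 t
Per-oxide balance check given the weights on record, per the basis as stated (target by target, the sums agree within answer rounding):
  Al2O3: 294.5·0.003000 + 6.924·0.9960 = 7.780 t (target 7.780 t)
  SrO: 80.40·0.6984 = 56.15 t (target 56.15 t)
  SiO2: 294.5·0.9950 + 76.41·0.3296 = 318.2 t (target 318.2 t)
  ZrO2: 76.41·0.6694 = 51.15 t (target 51.15 t)
  K2O: 97.90·0.6813 = 66.70 t (target 66.70 t)
Consistency of the glass mass: batch total minus LOI = 500.0 t (per-oxide target masses sum to 500.0 t; basis as stated: 500.0 t — gaps are rounding artifacts).
Batch grand total — Σ batch = 556.1 t; the LOI term Σ batch·LOI equals 56.14 t; as yield: glass ÷ batch → 89.90%.

Revised batch per 500.0 t fused product:
  Potash: 97.90 t
  Glass-grade sand: 294.5 t
  Zircon sand: 76.41 t
  SrCO3: 80.40 t
  Tabular alumina: 6.924 t
Total batch = 556.1 t; LOI loss = 56.14 t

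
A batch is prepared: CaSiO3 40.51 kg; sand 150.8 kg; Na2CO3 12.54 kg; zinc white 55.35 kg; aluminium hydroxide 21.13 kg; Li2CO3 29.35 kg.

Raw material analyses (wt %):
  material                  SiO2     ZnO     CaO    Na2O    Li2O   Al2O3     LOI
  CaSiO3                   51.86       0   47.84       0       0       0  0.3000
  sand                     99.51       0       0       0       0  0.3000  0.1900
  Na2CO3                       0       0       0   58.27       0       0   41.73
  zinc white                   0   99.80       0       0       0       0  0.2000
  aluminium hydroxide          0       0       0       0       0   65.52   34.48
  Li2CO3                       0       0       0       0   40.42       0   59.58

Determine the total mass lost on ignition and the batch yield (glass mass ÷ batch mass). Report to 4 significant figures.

LOI loss = 30.52 kg; glass = 279.2 kg; yield = 90.14%

Full float precision is held in all steps. In-progress results are displayed with 4-significant-figure rounding in the printout. Each reported number is rounded only once — all derived quantities, which include glass mass, the yield, totals, ignition loss, the six compositions, are computed at exact precision, exactly as shown in the problem or the answer, from the weighed amounts for 279.2 kg of glass.
Material-by-material LOI:
  CaSiO3: 40.51 × 0.003000 = 0.1215 kg
  sand: 150.8 × 0.001900 = 0.2865 kg
  Na2CO3: 12.54 × 0.4173 = 5.233 kg
  zinc white: 55.35 × 0.002000 = 0.1107 kg
  aluminium hydroxide: 21.13 × 0.3448 = 7.286 kg
  Li2CO3: 29.35 × 0.5958 = 17.49 kg
Total LOI = 30.52 kg
Glass = batch − LOI = 309.7 − 30.52 = 279.2 kg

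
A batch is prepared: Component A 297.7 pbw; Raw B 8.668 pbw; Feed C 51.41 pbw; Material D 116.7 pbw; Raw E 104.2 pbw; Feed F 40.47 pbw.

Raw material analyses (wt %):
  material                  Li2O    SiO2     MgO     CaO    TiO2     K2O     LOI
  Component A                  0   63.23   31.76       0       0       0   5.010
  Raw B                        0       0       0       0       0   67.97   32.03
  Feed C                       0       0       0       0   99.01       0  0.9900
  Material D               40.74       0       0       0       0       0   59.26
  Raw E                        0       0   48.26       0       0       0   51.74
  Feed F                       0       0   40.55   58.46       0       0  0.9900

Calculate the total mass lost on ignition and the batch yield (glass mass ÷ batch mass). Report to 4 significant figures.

The working math runs at full precision at every stage. Intermediates are shown, rounded to 4 significant figures, across the worked steps. Each reported result sees exactly one rounding; all derived quantities, including totals, ignition loss, the six compositions, glass mass, yield, are computed from the batch weights at 477.5 pbw of glass at full precision as quoted within the problem or the answer.
Loss on ignition, line by line:
  Component A: 297.7 × 0.05010 = 14.91 pbw
  Raw B: 8.668 × 0.3203 = 2.776 pbw
  Feed C: 51.41 × 0.009900 = 0.5090 pbw
  Material D: 116.7 × 0.5926 = 69.16 pbw
  Raw E: 104.2 × 0.5174 = 53.91 pbw
  Feed F: 40.47 × 0.009900 = 0.4007 pbw
Total LOI = 141.7 pbw
Glass = batch − LOI = 619.1 − 141.7 = 477.5 pbw

LOI loss = 141.7 pbw; glass = 477.5 pbw; yield = 77.12%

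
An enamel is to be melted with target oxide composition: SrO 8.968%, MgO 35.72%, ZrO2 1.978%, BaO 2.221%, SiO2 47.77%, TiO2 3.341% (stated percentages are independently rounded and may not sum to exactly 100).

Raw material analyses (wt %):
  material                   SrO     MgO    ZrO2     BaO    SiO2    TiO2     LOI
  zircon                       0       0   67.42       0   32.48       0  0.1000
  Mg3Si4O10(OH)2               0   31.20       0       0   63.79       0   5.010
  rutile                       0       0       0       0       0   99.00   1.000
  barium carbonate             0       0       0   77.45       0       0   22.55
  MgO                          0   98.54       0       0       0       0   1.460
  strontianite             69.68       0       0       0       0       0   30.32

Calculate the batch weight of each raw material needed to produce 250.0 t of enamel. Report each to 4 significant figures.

The intermediate values appear, rounded to four significant figures, on the page. All arithmetic carries full precision at every stage; every reported number includes exactly one rounding. All derived quantities, including the yield, totals, glass mass, ignition loss, the six compositions, are carried from the batch weights per 250.0 t of glass at exact precision, as set out in either problem or answer.
Target masses of each oxide per 250.0 t enamel:
  SrO: 8.968% × 250.0 = 22.42 t
  MgO: 35.72% × 250.0 = 89.30 t
  ZrO2: 1.978% × 250.0 = 4.945 t
  BaO: 2.221% × 250.0 = 5.552 t
  SiO2: 47.77% × 250.0 = 119.4 t
  TiO2: 3.341% × 250.0 = 8.352 t
Per-oxide balance check given the weights on record, against the basis in use (each sum matches its target mass modulo rounding of the values):
  SrO: 32.18·0.6968 = 22.42 t (target 22.42 t)
  MgO: 183.5·0.3120 + 32.53·0.9854 = 89.31 t (target 89.30 t)
  ZrO2: 7.335·0.6742 = 4.945 t (target 4.945 t)
  BaO: 7.169·0.7745 = 5.552 t (target 5.552 t)
  SiO2: 7.335·0.3248 + 183.5·0.6379 = 119.4 t (target 119.4 t)
  TiO2: 8.437·0.9900 = 8.353 t (target 8.352 t)
Glass-mass bookkeeping: total batch − LOI = 250.0 t (oxide target masses add up to 250.0 t; basis as stated: 250.0 t — deltas are rounding alone).
Total batch = Σ batch = 271.2 t; the LOI term Σ batch·LOI equals 21.13 t; yield = glass ÷ total batch = 92.21%.

Batch per 250.0 t enamel:
  zircon: 7.335 t
  Mg3Si4O10(OH)2: 183.5 t
  rutile: 8.437 t
  barium carbonate: 7.169 t
  MgO: 32.53 t
  strontianite: 32.18 t
Total batch = 271.2 t; LOI loss = 21.13 t; yield = 92.21%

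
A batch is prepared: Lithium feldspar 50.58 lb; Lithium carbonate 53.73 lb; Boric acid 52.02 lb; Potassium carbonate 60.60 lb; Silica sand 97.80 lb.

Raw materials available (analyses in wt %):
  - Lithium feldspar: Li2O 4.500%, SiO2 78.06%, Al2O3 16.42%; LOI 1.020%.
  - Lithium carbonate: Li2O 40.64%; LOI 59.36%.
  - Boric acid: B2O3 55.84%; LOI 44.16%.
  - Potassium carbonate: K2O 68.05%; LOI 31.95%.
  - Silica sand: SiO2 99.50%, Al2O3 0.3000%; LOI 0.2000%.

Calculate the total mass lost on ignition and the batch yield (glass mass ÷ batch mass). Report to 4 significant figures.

Each numeric step keeps full float precision at all times — rounding to four significant digits extends to every intermediate as shown — each reported figure is rounded just once; derived quantities are carried from the batch weights per 239.8 lb of glass in full precision (ignition loss, glass mass, the yield, five oxide percentages, totals), exactly as printed in question or answer.
Material-by-material LOI:
  Lithium feldspar: 50.58 × 0.01020 = 0.5159 lb
  Lithium carbonate: 53.73 × 0.5936 = 31.89 lb
  Boric acid: 52.02 × 0.4416 = 22.97 lb
  Potassium carbonate: 60.60 × 0.3195 = 19.36 lb
  Silica sand: 97.80 × 0.002000 = 0.1956 lb
Total LOI = 74.94 lb
Glass = batch − LOI = 314.7 − 74.94 = 239.8 lb

LOI loss = 74.94 lb; glass = 239.8 lb; yield = 76.19%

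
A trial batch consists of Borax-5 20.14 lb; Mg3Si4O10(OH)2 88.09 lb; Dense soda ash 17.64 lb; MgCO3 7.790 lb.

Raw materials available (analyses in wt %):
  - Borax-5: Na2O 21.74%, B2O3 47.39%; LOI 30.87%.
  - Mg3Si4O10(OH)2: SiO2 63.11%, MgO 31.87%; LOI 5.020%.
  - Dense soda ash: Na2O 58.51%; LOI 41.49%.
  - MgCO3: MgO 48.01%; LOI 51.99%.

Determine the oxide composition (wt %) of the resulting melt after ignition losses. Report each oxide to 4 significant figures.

Glass mass = 111.7 lb (batch 133.7 − LOI 22.01).
Composition: Na2O 13.17%, B2O3 8.548%, SiO2 49.79%, MgO 28.49%

Each numeric step carries exact precision at each step. Values along the way are displayed, rounded to four significant figures, in the printout — every reported number is rounded once only; derived quantities are computed using the weight values at 111.7 lb of glass in exact precision (glass mass, the four compositions, yield, totals, LOI) as quoted within question or answer.
Oxide masses out of the charge:
  Na2O: 20.14·0.2174 + 17.64·0.5851 = 14.70 lb
  B2O3: 20.14·0.4739 = 9.544 lb
  SiO2: 88.09·0.6311 = 55.59 lb
  MgO: 88.09·0.3187 + 7.790·0.4801 = 31.81 lb
LOI: 20.14·0.3087 + 88.09·0.05020 + 17.64·0.4149 + 7.790·0.5199 = 22.01 lb
Glass mass = batch − LOI = 133.7 − 22.01 = 111.7 lb (the oxide masses sum to this)
percent share: oxide ÷ glass, ×100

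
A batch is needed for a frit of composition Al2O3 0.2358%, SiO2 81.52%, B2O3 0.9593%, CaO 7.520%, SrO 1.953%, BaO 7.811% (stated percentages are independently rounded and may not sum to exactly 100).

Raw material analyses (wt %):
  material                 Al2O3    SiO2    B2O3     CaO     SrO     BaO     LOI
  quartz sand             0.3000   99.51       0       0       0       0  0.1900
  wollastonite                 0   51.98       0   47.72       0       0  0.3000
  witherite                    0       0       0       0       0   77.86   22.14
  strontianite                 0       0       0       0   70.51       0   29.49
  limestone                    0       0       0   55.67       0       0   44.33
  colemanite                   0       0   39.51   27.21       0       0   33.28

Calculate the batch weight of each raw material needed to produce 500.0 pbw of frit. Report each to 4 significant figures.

Each numeric step maintains full float precision in all steps. In-progress results are printed with 4-significant-figure rounding alongside each step; exactly one rounding lands on each reported value; all derived quantities, including ignition loss, net glass mass, the yield, the six compositions, the totals, are carried using the weight values for 500.0 pbw of glass at exact precision, as given in the question or the answer.
Target oxide masses per 500.0 pbw frit:
  Al2O3: 0.2358% × 500.0 = 1.179 pbw
  SiO2: 81.52% × 500.0 = 407.6 pbw
  B2O3: 0.9593% × 500.0 = 4.796 pbw
  CaO: 7.520% × 500.0 = 37.60 pbw
  SrO: 1.953% × 500.0 = 9.765 pbw
  BaO: 7.811% × 500.0 = 39.06 pbw
Per-oxide balance check per the reported batch figures, versus the basis set out (delivered sums recover each target once rounding is allowed for):
  Al2O3: 393.0·0.003000 = 1.179 pbw (target 1.179 pbw)
  SiO2: 393.0·0.9951 + 31.79·0.5198 = 407.6 pbw (target 407.6 pbw)
  B2O3: 12.14·0.3951 = 4.797 pbw (target 4.796 pbw)
  CaO: 31.79·0.4772 + 34.35·0.5567 + 12.14·0.2721 = 37.60 pbw (target 37.60 pbw)
  SrO: 13.85·0.7051 = 9.766 pbw (target 9.765 pbw)
  BaO: 50.16·0.7786 = 39.05 pbw (target 39.06 pbw)
Glass mass check: total batch − LOI = 500.0 pbw (the targets, summed, come to 500.0 pbw; versus the stated basis of 500.0 pbw — gaps are rounding artifacts).
Adding the batch up: Σ batch = 535.3 pbw; loss to ignition Σ batch·LOI = 35.30 pbw; glass ÷ batch gives a yield of 93.41%.

Batch per 500.0 pbw frit:
  quartz sand: 393.0 pbw
  wollastonite: 31.79 pbw
  witherite: 50.16 pbw
  strontianite: 13.85 pbw
  limestone: 34.35 pbw
  colemanite: 12.14 pbw
Total batch = 535.3 pbw; LOI loss = 35.30 pbw; yield = 93.41%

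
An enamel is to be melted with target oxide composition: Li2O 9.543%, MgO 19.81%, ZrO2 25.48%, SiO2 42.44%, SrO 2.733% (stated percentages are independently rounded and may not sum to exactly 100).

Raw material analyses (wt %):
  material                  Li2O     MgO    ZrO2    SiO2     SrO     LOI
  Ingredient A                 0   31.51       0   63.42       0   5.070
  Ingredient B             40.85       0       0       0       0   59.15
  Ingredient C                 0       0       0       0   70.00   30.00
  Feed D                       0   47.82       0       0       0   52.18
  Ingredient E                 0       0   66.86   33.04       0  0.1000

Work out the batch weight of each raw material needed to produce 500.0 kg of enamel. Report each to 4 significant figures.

Batch per 500.0 kg enamel:
  Ingredient A: 235.3 kg
  Ingredient B: 116.8 kg
  Ingredient C: 19.52 kg
  Feed D: 52.07 kg
  Ingredient E: 190.5 kg
Total batch = 614.2 kg; LOI loss = 114.2 kg; yield = 81.40%

The whole derivation maintains exact precision end to end. Working values are displayed (rounded to four significant digits) alongside each step — each reported figure is rounded once only — the derived quantities (ignition loss, the yield, glass mass, five oxide percentages, the totals) are computed at exact precision from the weighed amounts per 500.0 kg of glass as quoted within question or answer.
Target oxide masses per 500.0 kg enamel:
  Li2O: 9.543% × 500.0 = 47.72 kg
  MgO: 19.81% × 500.0 = 99.05 kg
  ZrO2: 25.48% × 500.0 = 127.4 kg
  SiO2: 42.44% × 500.0 = 212.2 kg
  SrO: 2.733% × 500.0 = 13.66 kg
Verifying the oxide balance applying the batch weights above, at the basis given (target by target, the sums agree modulo rounding of the values):
  Li2O: 116.8·0.4085 = 47.71 kg (target 47.72 kg)
  MgO: 235.3·0.3151 + 52.07·0.4782 = 99.04 kg (target 99.05 kg)
  ZrO2: 190.5·0.6686 = 127.4 kg (target 127.4 kg)
  SiO2: 235.3·0.6342 + 190.5·0.3304 = 212.2 kg (target 212.2 kg)
  SrO: 19.52·0.7000 = 13.66 kg (target 13.66 kg)
Glass-mass closure: total charge less LOI = 500.0 kg (targets for the oxides total 500.0 kg; stated basis 500.0 kg — rounding explains the deltas).
Batch total: Σ batch = 614.2 kg; loss to ignition Σ batch·LOI = 114.2 kg; the yield ratio, glass ÷ batch: 81.40%.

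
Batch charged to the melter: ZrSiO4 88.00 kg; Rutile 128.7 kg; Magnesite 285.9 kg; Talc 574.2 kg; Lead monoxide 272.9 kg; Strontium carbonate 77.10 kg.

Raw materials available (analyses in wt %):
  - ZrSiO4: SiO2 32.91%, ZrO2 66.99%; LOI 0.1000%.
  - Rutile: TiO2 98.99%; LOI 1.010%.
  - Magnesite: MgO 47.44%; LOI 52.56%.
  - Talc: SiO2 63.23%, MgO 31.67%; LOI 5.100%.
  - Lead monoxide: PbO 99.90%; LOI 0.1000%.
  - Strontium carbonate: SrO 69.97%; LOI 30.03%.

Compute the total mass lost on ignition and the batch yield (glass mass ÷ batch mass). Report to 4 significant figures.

Each numeric step runs at full precision end to end; values along the way are printed (rounded to four significant digits) alongside each step. Every reported result is rounded only once. All derived quantities are rebuilt using the weight values at 1222 kg of glass in exact precision (ignition loss, yield, net glass mass, the totals, the six compositions) as set out in the problem or the answer.
Ignition loss by material:
  ZrSiO4: 88.00 × 0.001000 = 0.08800 kg
  Rutile: 128.7 × 0.01010 = 1.300 kg
  Magnesite: 285.9 × 0.5256 = 150.3 kg
  Talc: 574.2 × 0.05100 = 29.28 kg
  Lead monoxide: 272.9 × 0.001000 = 0.2729 kg
  Strontium carbonate: 77.10 × 0.3003 = 23.15 kg
Total LOI = 204.4 kg
Glass = batch − LOI = 1427 − 204.4 = 1222 kg

LOI loss = 204.4 kg; glass = 1222 kg; yield = 85.68%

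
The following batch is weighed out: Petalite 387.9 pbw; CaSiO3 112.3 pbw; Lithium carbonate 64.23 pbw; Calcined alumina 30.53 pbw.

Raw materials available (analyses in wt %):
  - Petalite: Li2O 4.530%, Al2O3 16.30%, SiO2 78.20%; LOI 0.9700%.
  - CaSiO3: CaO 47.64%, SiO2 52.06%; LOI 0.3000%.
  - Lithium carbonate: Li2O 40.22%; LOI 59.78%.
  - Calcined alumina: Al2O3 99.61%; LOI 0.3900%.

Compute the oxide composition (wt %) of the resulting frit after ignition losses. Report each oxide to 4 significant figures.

Exact precision is kept from first step to last — the intermediate values are shown (rounded to four significant digits) in the printout; every reported result is rounded just once. All derived quantities (the four compositions, ignition loss, the yield, net glass mass, the totals) are recomputed in full precision using the weight values for 552.3 pbw of glass precisely as stated by problem or answer.
Mass of each oxide from the mix:
  Li2O: 387.9·0.04530 + 64.23·0.4022 = 43.41 pbw
  CaO: 112.3·0.4764 = 53.50 pbw
  Al2O3: 387.9·0.1630 + 30.53·0.9961 = 93.64 pbw
  SiO2: 387.9·0.7820 + 112.3·0.5206 = 361.8 pbw
LOI: 387.9·0.009700 + 112.3·0.003000 + 64.23·0.5978 + 30.53·0.003900 = 42.62 pbw
Glass mass = batch − LOI = 595.0 − 42.62 = 552.3 pbw (= the summed oxide contributions)
each oxide over glass, ×100, is wt %

Glass mass = 552.3 pbw (batch 595.0 − LOI 42.62).
Composition: Li2O 7.858%, CaO 9.686%, Al2O3 16.95%, SiO2 65.50%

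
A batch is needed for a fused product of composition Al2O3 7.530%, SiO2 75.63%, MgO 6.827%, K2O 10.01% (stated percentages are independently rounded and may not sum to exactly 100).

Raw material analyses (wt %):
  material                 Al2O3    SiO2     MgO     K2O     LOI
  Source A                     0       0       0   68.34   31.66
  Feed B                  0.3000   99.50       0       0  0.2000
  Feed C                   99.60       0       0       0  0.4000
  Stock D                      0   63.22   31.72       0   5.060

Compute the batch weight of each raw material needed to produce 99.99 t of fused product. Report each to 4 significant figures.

Batch per 99.99 t fused product:
  Source A: 14.65 t
  Feed B: 62.33 t
  Feed C: 7.372 t
  Stock D: 21.52 t
Total batch = 105.9 t; LOI loss = 5.881 t; yield = 94.44%

The whole derivation holds full precision throughout; values along the way are shown rounded to four significant digits alongside each step — each reported number is rounded exactly once. The derived quantities, which include the totals, yield, glass mass, the four compositions, LOI, are rebuilt at full precision, exactly as shown in question or answer, from the weighed amounts on 99.99 t of glass.
Target oxide masses per 99.99 t fused product:
  Al2O3: 7.530% × 99.99 = 7.529 t
  SiO2: 75.63% × 99.99 = 75.62 t
  MgO: 6.827% × 99.99 = 6.826 t
  K2O: 10.01% × 99.99 = 10.01 t
Mass-balance tally per oxide working from each reported weight, for the quoted basis mass (summed amounts equal target values within answer rounding):
  Al2O3: 62.33·0.003000 + 7.372·0.9960 = 7.530 t (target 7.529 t)
  SiO2: 62.33·0.9950 + 21.52·0.6322 = 75.62 t (target 75.62 t)
  MgO: 21.52·0.3172 = 6.826 t (target 6.826 t)
  K2O: 14.65·0.6834 = 10.01 t (target 10.01 t)
Auditing the glass mass value: whole batch net of LOI = 99.99 t (summing oxide targets gives 99.99 t; the stated basis being 99.99 t — differing by rounding only).
Adding the batch up: Σ batch = 105.9 t; LOI loss = Σ batch·LOI = 5.881 t; glass ÷ batch gives a yield of 94.44%.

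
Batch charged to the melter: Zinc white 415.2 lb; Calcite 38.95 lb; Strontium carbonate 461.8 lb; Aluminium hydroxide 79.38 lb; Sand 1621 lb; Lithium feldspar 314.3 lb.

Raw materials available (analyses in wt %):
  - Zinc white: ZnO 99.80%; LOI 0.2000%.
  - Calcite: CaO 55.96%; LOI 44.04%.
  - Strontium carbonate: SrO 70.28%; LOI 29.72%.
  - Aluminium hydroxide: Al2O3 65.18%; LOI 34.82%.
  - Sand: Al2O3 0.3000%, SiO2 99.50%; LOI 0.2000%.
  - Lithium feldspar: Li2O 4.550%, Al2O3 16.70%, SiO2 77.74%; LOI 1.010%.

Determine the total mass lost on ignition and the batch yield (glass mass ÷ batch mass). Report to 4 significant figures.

LOI loss = 189.3 lb; glass = 2741 lb; yield = 93.54%

Full precision is held in all steps — the intermediate values appear (rounded to four significant digits) within the worked lines. Each reported number receives exactly one rounding; all derived quantities (totals, net glass mass, ignition loss, the six compositions, yield) are recomputed at full precision starting from the weights at 2741 lb of glass, as they appear in the problem or answer text.
Ignition loss by material:
  Zinc white: 415.2 × 0.002000 = 0.8304 lb
  Calcite: 38.95 × 0.4404 = 17.15 lb
  Strontium carbonate: 461.8 × 0.2972 = 137.2 lb
  Aluminium hydroxide: 79.38 × 0.3482 = 27.64 lb
  Sand: 1621 × 0.002000 = 3.242 lb
  Lithium feldspar: 314.3 × 0.01010 = 3.174 lb
Total LOI = 189.3 lb
Glass = batch − LOI = 2931 − 189.3 = 2741 lb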